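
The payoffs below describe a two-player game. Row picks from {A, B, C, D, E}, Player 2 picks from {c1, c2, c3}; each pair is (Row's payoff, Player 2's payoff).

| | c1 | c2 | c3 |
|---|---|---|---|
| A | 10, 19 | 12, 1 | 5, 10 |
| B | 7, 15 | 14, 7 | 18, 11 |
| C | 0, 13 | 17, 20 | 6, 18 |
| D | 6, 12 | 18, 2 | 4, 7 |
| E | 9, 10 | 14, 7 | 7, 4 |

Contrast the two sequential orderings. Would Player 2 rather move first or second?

second

If Row leads: Player 2's best replies are A→c1, B→c1, C→c2, D→c1, E→c1; Row's induced payoffs 10, 7, 17, 6, 9; outcome (C, c2), payoffs (17, 20).
If Player 2 leads: Row's best replies are c1→A, c2→D, c3→B; Player 2's induced payoffs 19, 2, 11; outcome (A, c1), payoffs (10, 19).
Player 2 gets 19 moving first and 20 moving second, so Player 2 prefers to move second.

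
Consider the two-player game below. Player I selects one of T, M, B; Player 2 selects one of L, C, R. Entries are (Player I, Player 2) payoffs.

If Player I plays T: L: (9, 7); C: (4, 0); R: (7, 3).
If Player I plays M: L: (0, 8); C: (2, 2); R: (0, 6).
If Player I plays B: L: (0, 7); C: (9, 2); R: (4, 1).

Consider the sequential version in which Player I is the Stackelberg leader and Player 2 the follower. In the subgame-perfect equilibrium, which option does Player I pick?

T

Work backward from Player 2's decision.
- T: BR = L, leader payoff 9.
- M: BR = L, leader payoff 0.
- B: BR = L, leader payoff 0.
Player I's induced payoffs are 9, 0, 0, so Player I commits to T. Subgame-perfect outcome: (T, L) with payoffs (9, 7).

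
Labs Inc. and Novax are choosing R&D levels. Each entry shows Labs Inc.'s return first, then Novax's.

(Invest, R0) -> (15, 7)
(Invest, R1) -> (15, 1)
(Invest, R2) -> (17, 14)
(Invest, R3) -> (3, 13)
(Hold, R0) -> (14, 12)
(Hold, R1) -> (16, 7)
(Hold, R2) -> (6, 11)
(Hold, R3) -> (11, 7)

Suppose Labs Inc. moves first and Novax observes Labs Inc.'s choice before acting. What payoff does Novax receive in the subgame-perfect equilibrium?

14

Solve by backward induction (Labs Inc. leads).
- Invest → Novax plays R2 (best of 7, 1, 14, 13); Labs Inc. gets 17.
- Hold → Novax plays R0 (best of 12, 7, 11, 7); Labs Inc. gets 14.
Among 17, 14, the best is 17 at Invest. Subgame-perfect outcome: (Invest, R2) with payoffs (17, 14).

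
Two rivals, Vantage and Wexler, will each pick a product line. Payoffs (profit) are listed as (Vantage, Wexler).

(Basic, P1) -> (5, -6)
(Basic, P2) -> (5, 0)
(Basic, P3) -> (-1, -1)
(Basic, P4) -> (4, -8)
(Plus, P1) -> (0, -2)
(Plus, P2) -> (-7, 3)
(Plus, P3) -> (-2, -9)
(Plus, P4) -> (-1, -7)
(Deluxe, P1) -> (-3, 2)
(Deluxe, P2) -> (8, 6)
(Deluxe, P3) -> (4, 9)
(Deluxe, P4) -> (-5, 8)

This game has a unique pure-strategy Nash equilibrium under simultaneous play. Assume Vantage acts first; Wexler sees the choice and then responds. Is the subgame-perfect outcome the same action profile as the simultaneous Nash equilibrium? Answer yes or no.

no

Solve by backward induction (Vantage leads).
- Basic: Wexler compares -6, 0, -1, -8 and picks P2; Vantage would get 5.
- Plus: Wexler compares -2, 3, -9, -7 and picks P2; Vantage would get -7.
- Deluxe: Wexler compares 2, 6, 9, 8 and picks P3; Vantage would get 4.
Among 5, -7, 4, the best is 5 at Basic. Subgame-perfect outcome: (Basic, P2) with payoffs (5, 0).
For the simultaneous game, intersect best replies.
Vantage's best replies: P1→Basic; P2→Deluxe; P3→Deluxe; P4→Basic.
Wexler's best replies: Basic→P2; Plus→P2; Deluxe→P3.
The unique mutual best reply is (Deluxe, P3), giving (4, 9).
Sequential outcome (Basic, P2) differs from the Nash profile (Deluxe, P3).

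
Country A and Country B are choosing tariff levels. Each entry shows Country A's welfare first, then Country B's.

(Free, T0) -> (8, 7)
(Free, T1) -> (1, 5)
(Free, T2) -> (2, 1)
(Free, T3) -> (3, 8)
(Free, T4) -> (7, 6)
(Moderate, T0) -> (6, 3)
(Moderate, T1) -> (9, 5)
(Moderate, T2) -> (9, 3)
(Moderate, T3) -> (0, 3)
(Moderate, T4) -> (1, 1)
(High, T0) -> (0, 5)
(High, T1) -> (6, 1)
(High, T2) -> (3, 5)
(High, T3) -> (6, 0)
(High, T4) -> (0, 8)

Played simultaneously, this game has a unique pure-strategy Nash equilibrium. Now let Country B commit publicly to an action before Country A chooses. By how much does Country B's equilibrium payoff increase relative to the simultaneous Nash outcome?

2

Work backward from Country A's decision.
- T0: Country A compares 8, 6, 0 and picks Free; Country B would get 7.
- T1: Country A compares 1, 9, 6 and picks Moderate; Country B would get 5.
- T2: Country A compares 2, 9, 3 and picks Moderate; Country B would get 3.
- T3: Country A compares 3, 0, 6 and picks High; Country B would get 0.
- T4: Country A compares 7, 1, 0 and picks Free; Country B would get 6.
Maximizing over 7, 5, 3, 0, 6, Country B chooses T0. Subgame-perfect outcome: (Free, T0) with payoffs (8, 7).
For the simultaneous game, intersect best replies.
Country A's best replies: T0→Free; T1→Moderate; T2→Moderate; T3→High; T4→Free.
Country B's best replies: Free→T3; Moderate→T1; High→T4.
Only (Moderate, T1) has each player best-responding; Nash payoffs (9, 5).
Country B's commitment gain: 7 − 5 = 2.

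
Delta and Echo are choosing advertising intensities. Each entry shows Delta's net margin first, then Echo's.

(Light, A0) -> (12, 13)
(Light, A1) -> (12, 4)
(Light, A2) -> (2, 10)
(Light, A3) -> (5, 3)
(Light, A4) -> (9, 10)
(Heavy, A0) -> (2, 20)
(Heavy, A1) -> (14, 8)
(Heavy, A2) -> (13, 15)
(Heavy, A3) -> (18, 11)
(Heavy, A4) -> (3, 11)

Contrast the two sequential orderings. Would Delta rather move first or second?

second

If Delta leads: Echo's best replies are Light→A0, Heavy→A0; Delta's induced payoffs 12, 2; outcome (Light, A0), payoffs (12, 13).
If Echo leads: Delta's best replies are A0→Light, A1→Heavy, A2→Heavy, A3→Heavy, A4→Light; Echo's induced payoffs 13, 8, 15, 11, 10; outcome (Heavy, A2), payoffs (13, 15).
Delta gets 12 moving first and 13 moving second, so Delta prefers to move second.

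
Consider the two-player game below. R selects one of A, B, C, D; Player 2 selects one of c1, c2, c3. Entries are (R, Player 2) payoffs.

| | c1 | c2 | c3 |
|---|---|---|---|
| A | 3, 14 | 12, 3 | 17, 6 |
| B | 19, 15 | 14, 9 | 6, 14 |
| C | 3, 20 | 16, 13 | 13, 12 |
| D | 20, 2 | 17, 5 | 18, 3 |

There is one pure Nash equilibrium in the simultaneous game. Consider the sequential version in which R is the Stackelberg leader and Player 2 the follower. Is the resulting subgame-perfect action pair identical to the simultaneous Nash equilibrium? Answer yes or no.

no

Player 2 best-responds to each possible R move:
- A: Player 2 compares 14, 3, 6 and picks c1; R would get 3.
- B: Player 2 compares 15, 9, 14 and picks c1; R would get 19.
- C: Player 2 compares 20, 13, 12 and picks c1; R would get 3.
- D: Player 2 compares 2, 5, 3 and picks c2; R would get 17.
Maximizing over 3, 19, 3, 17, R chooses B. Subgame-perfect outcome: (B, c1) with payoffs (19, 15).
Under simultaneous play:
R's best replies: c1→D; c2→D; c3→D.
Player 2's best replies: A→c1; B→c1; C→c1; D→c2.
Only (D, c2) has each player best-responding; Nash payoffs (17, 5).
Sequential outcome (B, c1) differs from the Nash profile (D, c2).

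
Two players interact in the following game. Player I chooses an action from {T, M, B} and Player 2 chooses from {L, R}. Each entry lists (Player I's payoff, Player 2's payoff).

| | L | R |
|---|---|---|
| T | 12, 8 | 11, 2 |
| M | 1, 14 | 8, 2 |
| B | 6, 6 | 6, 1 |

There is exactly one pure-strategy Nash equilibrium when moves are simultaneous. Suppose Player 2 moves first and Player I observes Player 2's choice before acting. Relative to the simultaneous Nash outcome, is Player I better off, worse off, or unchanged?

unchanged

Work backward from Player I's decision.
- L → Player I plays T (best of 12, 1, 6); Player 2 gets 8.
- R → Player I plays T (best of 11, 8, 6); Player 2 gets 2.
Among 8, 2, the best is 8 at L. Subgame-perfect outcome: (T, L) with payoffs (12, 8).
Under simultaneous play:
Player I's best replies: L→T; R→T.
Player 2's best replies: T→L; M→L; B→L.
Only (T, L) has each player best-responding; Nash payoffs (12, 8).
Player I earns 12 sequentially versus 12 at the Nash outcome: unchanged.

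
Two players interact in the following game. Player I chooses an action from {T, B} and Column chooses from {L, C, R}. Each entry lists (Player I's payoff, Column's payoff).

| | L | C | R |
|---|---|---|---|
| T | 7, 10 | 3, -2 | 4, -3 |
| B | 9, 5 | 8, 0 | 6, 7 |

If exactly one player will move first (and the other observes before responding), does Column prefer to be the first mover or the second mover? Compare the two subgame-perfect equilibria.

If Player I leads: Column's best replies are T→L, B→R; Player I's induced payoffs 7, 6; outcome (T, L), payoffs (7, 10).
If Column leads: Player I's best replies are L→B, C→B, R→B; Column's induced payoffs 5, 0, 7; outcome (B, R), payoffs (6, 7).
Column gets 7 moving first and 10 moving second, so Column prefers to move second.

second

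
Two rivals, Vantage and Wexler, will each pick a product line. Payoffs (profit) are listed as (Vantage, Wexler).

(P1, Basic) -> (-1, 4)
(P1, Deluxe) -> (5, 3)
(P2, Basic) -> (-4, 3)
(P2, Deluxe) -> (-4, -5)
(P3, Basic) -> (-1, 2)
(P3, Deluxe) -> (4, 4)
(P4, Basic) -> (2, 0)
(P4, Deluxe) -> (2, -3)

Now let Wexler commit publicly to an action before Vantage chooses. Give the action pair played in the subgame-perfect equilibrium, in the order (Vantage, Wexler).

(P1, Deluxe)

Solve by backward induction (Wexler leads).
- Basic: BR = P4, leader payoff 0.
- Deluxe: BR = P1, leader payoff 3.
Maximizing over 0, 3, Wexler chooses Deluxe. Subgame-perfect outcome: (P1, Deluxe) with payoffs (5, 3).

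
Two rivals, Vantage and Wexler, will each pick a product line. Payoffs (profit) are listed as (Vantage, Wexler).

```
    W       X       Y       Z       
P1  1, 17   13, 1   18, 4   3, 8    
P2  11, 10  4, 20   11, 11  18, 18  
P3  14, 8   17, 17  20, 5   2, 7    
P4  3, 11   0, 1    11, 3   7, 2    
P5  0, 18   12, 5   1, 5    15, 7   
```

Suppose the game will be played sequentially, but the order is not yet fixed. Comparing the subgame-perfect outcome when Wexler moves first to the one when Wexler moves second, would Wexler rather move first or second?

If Vantage leads: Wexler's best replies are P1→W, P2→X, P3→X, P4→W, P5→W; Vantage's induced payoffs 1, 4, 17, 3, 0; outcome (P3, X), payoffs (17, 17).
If Wexler leads: Vantage's best replies are W→P3, X→P3, Y→P3, Z→P2; Wexler's induced payoffs 8, 17, 5, 18; outcome (P2, Z), payoffs (18, 18).
Wexler gets 18 moving first and 17 moving second, so Wexler prefers to move first.

first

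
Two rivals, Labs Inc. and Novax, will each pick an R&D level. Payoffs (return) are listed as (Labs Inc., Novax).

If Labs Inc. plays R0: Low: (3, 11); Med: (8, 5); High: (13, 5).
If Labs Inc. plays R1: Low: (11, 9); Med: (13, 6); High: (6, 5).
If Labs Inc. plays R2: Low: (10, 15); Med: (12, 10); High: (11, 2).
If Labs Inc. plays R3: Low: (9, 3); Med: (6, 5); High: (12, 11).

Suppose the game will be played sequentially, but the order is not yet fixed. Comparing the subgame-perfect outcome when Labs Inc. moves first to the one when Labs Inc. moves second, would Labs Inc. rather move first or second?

If Labs Inc. leads: Novax's best replies are R0→Low, R1→Low, R2→Low, R3→High; Labs Inc.'s induced payoffs 3, 11, 10, 12; outcome (R3, High), payoffs (12, 11).
If Novax leads: Labs Inc.'s best replies are Low→R1, Med→R1, High→R0; Novax's induced payoffs 9, 6, 5; outcome (R1, Low), payoffs (11, 9).
Labs Inc. gets 12 moving first and 11 moving second, so Labs Inc. prefers to move first.

first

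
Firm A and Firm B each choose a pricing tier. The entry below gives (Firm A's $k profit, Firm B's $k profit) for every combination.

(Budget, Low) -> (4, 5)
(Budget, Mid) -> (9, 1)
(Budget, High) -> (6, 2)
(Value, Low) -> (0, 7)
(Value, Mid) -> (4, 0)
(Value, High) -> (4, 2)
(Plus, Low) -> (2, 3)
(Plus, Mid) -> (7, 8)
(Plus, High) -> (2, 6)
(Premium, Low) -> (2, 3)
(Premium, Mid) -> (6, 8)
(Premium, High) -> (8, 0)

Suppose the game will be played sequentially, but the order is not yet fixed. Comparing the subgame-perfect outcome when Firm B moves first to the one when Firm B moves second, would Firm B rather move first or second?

second

If Firm A leads: Firm B's best replies are Budget→Low, Value→Low, Plus→Mid, Premium→Mid; Firm A's induced payoffs 4, 0, 7, 6; outcome (Plus, Mid), payoffs (7, 8).
If Firm B leads: Firm A's best replies are Low→Budget, Mid→Budget, High→Premium; Firm B's induced payoffs 5, 1, 0; outcome (Budget, Low), payoffs (4, 5).
Firm B gets 5 moving first and 8 moving second, so Firm B prefers to move second.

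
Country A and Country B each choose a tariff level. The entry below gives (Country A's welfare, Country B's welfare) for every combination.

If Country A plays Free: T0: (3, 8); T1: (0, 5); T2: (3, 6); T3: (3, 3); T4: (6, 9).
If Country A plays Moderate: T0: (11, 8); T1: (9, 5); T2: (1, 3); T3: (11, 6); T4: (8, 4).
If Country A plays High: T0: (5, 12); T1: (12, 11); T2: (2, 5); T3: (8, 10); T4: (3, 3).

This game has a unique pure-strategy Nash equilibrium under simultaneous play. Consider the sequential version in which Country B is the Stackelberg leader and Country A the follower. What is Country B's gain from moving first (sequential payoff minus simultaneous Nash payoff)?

3

Work backward from Country A's decision.
- T0: Country A compares 3, 11, 5 and picks Moderate; Country B would get 8.
- T1: Country A compares 0, 9, 12 and picks High; Country B would get 11.
- T2: Country A compares 3, 1, 2 and picks Free; Country B would get 6.
- T3: Country A compares 3, 11, 8 and picks Moderate; Country B would get 6.
- T4: Country A compares 6, 8, 3 and picks Moderate; Country B would get 4.
Maximizing over 8, 11, 6, 6, 4, Country B chooses T1. Subgame-perfect outcome: (High, T1) with payoffs (12, 11).
For the simultaneous game, intersect best replies.
Country A's best replies: T0→Moderate; T1→High; T2→Free; T3→Moderate; T4→Moderate.
Country B's best replies: Free→T4; Moderate→T0; High→T0.
The unique mutual best reply is (Moderate, T0), giving (11, 8).
Country B's commitment gain: 11 − 8 = 3.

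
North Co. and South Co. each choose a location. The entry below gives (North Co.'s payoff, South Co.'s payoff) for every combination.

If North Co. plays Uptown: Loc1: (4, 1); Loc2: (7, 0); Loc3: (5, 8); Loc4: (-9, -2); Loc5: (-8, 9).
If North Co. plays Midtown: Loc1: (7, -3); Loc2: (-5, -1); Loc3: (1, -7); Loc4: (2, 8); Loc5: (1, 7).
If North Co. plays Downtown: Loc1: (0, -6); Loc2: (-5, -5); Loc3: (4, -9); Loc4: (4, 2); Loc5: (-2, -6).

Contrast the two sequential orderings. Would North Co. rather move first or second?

second

If North Co. leads: South Co.'s best replies are Uptown→Loc5, Midtown→Loc4, Downtown→Loc4; North Co.'s induced payoffs -8, 2, 4; outcome (Downtown, Loc4), payoffs (4, 2).
If South Co. leads: North Co.'s best replies are Loc1→Midtown, Loc2→Uptown, Loc3→Uptown, Loc4→Downtown, Loc5→Midtown; South Co.'s induced payoffs -3, 0, 8, 2, 7; outcome (Uptown, Loc3), payoffs (5, 8).
North Co. gets 4 moving first and 5 moving second, so North Co. prefers to move second.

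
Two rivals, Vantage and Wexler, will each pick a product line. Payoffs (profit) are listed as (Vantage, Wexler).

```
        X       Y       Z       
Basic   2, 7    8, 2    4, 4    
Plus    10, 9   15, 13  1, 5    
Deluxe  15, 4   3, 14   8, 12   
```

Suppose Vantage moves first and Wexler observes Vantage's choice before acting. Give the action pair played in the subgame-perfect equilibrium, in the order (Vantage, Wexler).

(Plus, Y)

Work backward from Wexler's decision.
- Basic → Wexler plays X (best of 7, 2, 4); Vantage gets 2.
- Plus → Wexler plays Y (best of 9, 13, 5); Vantage gets 15.
- Deluxe → Wexler plays Y (best of 4, 14, 12); Vantage gets 3.
Among 2, 15, 3, the best is 15 at Plus. Subgame-perfect outcome: (Plus, Y) with payoffs (15, 13).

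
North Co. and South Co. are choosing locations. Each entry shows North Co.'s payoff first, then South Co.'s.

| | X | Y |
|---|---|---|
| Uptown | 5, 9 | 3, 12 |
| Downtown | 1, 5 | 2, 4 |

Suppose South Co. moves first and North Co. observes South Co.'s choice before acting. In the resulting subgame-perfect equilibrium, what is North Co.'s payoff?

3

North Co. best-responds to each possible South Co. move:
- X → North Co. plays Uptown (best of 5, 1); South Co. gets 9.
- Y → North Co. plays Uptown (best of 3, 2); South Co. gets 12.
Among 9, 12, the best is 12 at Y. Subgame-perfect outcome: (Uptown, Y) with payoffs (3, 12).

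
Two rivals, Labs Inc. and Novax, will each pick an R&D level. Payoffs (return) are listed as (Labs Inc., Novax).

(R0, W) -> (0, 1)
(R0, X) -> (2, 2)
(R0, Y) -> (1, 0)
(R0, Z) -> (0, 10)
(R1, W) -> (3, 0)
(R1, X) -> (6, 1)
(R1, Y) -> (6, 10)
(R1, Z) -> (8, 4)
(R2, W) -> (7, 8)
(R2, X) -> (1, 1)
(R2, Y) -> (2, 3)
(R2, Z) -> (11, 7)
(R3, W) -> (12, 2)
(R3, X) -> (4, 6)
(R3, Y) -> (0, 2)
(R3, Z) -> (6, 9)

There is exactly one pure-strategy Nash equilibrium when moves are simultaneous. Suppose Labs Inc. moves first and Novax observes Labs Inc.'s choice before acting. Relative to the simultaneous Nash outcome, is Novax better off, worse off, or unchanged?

Novax best-responds to each possible Labs Inc. move:
- R0 → Novax plays Z (best of 1, 2, 0, 10); Labs Inc. gets 0.
- R1 → Novax plays Y (best of 0, 1, 10, 4); Labs Inc. gets 6.
- R2 → Novax plays W (best of 8, 1, 3, 7); Labs Inc. gets 7.
- R3 → Novax plays Z (best of 2, 6, 2, 9); Labs Inc. gets 6.
Among 0, 6, 7, 6, the best is 7 at R2. Subgame-perfect outcome: (R2, W) with payoffs (7, 8).
For the simultaneous game, intersect best replies.
Labs Inc.'s best replies: W→R3; X→R1; Y→R1; Z→R2.
Novax's best replies: R0→Z; R1→Y; R2→W; R3→Z.
The unique mutual best reply is (R1, Y), giving (6, 10).
Novax earns 8 sequentially versus 10 at the Nash outcome: worse off.

worse off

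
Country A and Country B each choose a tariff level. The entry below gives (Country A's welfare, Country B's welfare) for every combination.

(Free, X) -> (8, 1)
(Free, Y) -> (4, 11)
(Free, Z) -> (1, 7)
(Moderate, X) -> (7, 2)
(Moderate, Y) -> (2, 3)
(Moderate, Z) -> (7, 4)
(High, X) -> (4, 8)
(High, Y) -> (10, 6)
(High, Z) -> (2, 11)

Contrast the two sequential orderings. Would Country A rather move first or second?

If Country A leads: Country B's best replies are Free→Y, Moderate→Z, High→Z; Country A's induced payoffs 4, 7, 2; outcome (Moderate, Z), payoffs (7, 4).
If Country B leads: Country A's best replies are X→Free, Y→High, Z→Moderate; Country B's induced payoffs 1, 6, 4; outcome (High, Y), payoffs (10, 6).
Country A gets 7 moving first and 10 moving second, so Country A prefers to move second.

second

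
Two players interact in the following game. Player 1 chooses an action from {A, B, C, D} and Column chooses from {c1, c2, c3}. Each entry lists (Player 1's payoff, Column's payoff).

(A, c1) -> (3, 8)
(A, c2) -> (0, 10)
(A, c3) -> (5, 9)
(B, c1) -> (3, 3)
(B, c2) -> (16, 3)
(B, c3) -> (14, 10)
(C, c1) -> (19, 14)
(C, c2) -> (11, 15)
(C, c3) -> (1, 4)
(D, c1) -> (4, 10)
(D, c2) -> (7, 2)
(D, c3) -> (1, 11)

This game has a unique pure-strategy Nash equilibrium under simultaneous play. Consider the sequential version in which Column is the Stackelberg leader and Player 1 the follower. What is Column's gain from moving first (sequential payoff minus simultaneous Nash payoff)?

4

Work backward from Player 1's decision.
- c1 → Player 1 plays C (best of 3, 3, 19, 4); Column gets 14.
- c2 → Player 1 plays B (best of 0, 16, 11, 7); Column gets 3.
- c3 → Player 1 plays B (best of 5, 14, 1, 1); Column gets 10.
Column's induced payoffs are 14, 3, 10, so Column commits to c1. Subgame-perfect outcome: (C, c1) with payoffs (19, 14).
Now find the simultaneous Nash equilibrium.
Player 1's best replies: c1→C; c2→B; c3→B.
Column's best replies: A→c2; B→c3; C→c2; D→c3.
Only (B, c3) has each player best-responding; Nash payoffs (14, 10).
Column's commitment gain: 14 − 10 = 4.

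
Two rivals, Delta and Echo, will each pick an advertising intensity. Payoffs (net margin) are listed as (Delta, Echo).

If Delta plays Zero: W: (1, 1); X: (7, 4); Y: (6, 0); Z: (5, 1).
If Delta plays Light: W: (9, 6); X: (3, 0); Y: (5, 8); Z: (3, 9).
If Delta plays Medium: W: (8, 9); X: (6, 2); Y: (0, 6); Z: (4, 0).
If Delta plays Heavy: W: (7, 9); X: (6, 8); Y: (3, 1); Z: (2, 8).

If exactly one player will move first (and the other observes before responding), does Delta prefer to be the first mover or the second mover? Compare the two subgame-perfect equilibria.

second

If Delta leads: Echo's best replies are Zero→X, Light→Z, Medium→W, Heavy→W; Delta's induced payoffs 7, 3, 8, 7; outcome (Medium, W), payoffs (8, 9).
If Echo leads: Delta's best replies are W→Light, X→Zero, Y→Zero, Z→Zero; Echo's induced payoffs 6, 4, 0, 1; outcome (Light, W), payoffs (9, 6).
Delta gets 8 moving first and 9 moving second, so Delta prefers to move second.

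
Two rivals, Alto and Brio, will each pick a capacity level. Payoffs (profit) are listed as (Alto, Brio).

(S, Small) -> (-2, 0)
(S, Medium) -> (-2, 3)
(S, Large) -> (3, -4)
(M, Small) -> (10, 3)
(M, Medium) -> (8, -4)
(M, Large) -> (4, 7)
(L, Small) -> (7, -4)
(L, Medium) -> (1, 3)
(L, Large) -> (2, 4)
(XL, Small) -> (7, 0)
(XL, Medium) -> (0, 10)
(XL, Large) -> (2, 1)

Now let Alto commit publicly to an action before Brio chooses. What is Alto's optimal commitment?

M

Work backward from Brio's decision.
- S: Brio compares 0, 3, -4 and picks Medium; Alto would get -2.
- M: Brio compares 3, -4, 7 and picks Large; Alto would get 4.
- L: Brio compares -4, 3, 4 and picks Large; Alto would get 2.
- XL: Brio compares 0, 10, 1 and picks Medium; Alto would get 0.
Among -2, 4, 2, 0, the best is 4 at M. Subgame-perfect outcome: (M, Large) with payoffs (4, 7).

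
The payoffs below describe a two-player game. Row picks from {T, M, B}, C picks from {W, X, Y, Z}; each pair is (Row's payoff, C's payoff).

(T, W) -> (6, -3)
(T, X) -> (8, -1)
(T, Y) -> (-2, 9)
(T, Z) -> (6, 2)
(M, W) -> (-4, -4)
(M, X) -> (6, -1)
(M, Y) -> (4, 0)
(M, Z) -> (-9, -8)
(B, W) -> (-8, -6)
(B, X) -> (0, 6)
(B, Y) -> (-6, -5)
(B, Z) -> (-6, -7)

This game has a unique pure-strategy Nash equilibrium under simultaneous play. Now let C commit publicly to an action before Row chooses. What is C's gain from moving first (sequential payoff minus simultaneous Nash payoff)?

2

Backward induction with C moving first.
- W → Row plays T (best of 6, -4, -8); C gets -3.
- X → Row plays T (best of 8, 6, 0); C gets -1.
- Y → Row plays M (best of -2, 4, -6); C gets 0.
- Z → Row plays T (best of 6, -9, -6); C gets 2.
C's induced payoffs are -3, -1, 0, 2, so C commits to Z. Subgame-perfect outcome: (T, Z) with payoffs (6, 2).
Now find the simultaneous Nash equilibrium.
Row's best replies: W→T; X→T; Y→M; Z→T.
C's best replies: T→Y; M→Y; B→X.
The unique mutual best reply is (M, Y), giving (4, 0).
C's commitment gain: 2 − 0 = 2.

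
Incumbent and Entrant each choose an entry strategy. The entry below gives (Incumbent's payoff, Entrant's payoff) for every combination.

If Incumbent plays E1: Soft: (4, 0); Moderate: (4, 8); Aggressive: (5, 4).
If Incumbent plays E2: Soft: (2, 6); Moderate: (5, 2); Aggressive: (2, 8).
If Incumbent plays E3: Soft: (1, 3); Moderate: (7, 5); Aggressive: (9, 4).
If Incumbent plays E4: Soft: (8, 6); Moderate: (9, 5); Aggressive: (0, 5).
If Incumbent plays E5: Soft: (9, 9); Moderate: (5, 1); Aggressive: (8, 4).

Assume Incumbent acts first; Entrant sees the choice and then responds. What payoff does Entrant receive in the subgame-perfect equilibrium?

9

Solve by backward induction (Incumbent leads).
- E1 → Entrant plays Moderate (best of 0, 8, 4); Incumbent gets 4.
- E2 → Entrant plays Aggressive (best of 6, 2, 8); Incumbent gets 2.
- E3 → Entrant plays Moderate (best of 3, 5, 4); Incumbent gets 7.
- E4 → Entrant plays Soft (best of 6, 5, 5); Incumbent gets 8.
- E5 → Entrant plays Soft (best of 9, 1, 4); Incumbent gets 9.
Maximizing over 4, 2, 7, 8, 9, Incumbent chooses E5. Subgame-perfect outcome: (E5, Soft) with payoffs (9, 9).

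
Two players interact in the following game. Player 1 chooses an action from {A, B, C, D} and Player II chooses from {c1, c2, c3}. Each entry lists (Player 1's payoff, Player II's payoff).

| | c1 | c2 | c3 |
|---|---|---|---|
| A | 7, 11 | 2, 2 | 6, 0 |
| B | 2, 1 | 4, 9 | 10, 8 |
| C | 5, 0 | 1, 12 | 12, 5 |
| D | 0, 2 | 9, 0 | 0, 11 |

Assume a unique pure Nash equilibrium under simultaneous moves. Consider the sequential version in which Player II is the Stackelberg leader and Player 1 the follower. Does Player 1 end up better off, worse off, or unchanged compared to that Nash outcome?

Player 1 best-responds to each possible Player II move:
- c1 → Player 1 plays A (best of 7, 2, 5, 0); Player II gets 11.
- c2 → Player 1 plays D (best of 2, 4, 1, 9); Player II gets 0.
- c3 → Player 1 plays C (best of 6, 10, 12, 0); Player II gets 5.
Player II's induced payoffs are 11, 0, 5, so Player II commits to c1. Subgame-perfect outcome: (A, c1) with payoffs (7, 11).
For the simultaneous game, intersect best replies.
Player 1's best replies: c1→A; c2→D; c3→C.
Player II's best replies: A→c1; B→c2; C→c2; D→c3.
The unique mutual best reply is (A, c1), giving (7, 11).
Player 1 earns 7 sequentially versus 7 at the Nash outcome: unchanged.

unchanged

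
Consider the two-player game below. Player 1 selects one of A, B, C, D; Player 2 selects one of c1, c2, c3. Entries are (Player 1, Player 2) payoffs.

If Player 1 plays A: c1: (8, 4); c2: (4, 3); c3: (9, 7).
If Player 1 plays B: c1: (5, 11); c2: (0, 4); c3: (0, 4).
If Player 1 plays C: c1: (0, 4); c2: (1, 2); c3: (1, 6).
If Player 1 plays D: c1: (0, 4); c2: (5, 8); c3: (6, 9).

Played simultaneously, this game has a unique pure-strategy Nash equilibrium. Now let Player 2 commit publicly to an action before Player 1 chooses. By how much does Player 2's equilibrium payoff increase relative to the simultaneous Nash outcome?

1

Work backward from Player 1's decision.
- c1 → Player 1 plays A (best of 8, 5, 0, 0); Player 2 gets 4.
- c2 → Player 1 plays D (best of 4, 0, 1, 5); Player 2 gets 8.
- c3 → Player 1 plays A (best of 9, 0, 1, 6); Player 2 gets 7.
Among 4, 8, 7, the best is 8 at c2. Subgame-perfect outcome: (D, c2) with payoffs (5, 8).
Now find the simultaneous Nash equilibrium.
Player 1's best replies: c1→A; c2→D; c3→A.
Player 2's best replies: A→c3; B→c1; C→c3; D→c3.
The unique mutual best reply is (A, c3), giving (9, 7).
Player 2's commitment gain: 8 − 7 = 1.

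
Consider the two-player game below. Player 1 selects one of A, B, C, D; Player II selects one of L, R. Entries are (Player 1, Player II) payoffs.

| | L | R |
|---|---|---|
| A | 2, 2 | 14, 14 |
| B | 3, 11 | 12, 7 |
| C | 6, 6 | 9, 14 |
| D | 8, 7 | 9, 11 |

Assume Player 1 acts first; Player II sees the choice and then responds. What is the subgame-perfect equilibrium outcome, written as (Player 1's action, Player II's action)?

(A, R)

Backward induction with Player 1 moving first.
- A: BR = R, leader payoff 14.
- B: BR = L, leader payoff 3.
- C: BR = R, leader payoff 9.
- D: BR = R, leader payoff 9.
Among 14, 3, 9, 9, the best is 14 at A. Subgame-perfect outcome: (A, R) with payoffs (14, 14).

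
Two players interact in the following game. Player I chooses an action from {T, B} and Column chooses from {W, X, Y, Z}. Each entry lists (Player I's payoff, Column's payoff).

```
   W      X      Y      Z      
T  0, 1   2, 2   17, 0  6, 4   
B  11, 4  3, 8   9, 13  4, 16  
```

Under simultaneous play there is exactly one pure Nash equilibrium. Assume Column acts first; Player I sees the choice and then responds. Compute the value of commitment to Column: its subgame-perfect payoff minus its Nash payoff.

Backward induction with Column moving first.
- W → Player I plays B (best of 0, 11); Column gets 4.
- X → Player I plays B (best of 2, 3); Column gets 8.
- Y → Player I plays T (best of 17, 9); Column gets 0.
- Z → Player I plays T (best of 6, 4); Column gets 4.
Column's induced payoffs are 4, 8, 0, 4, so Column commits to X. Subgame-perfect outcome: (B, X) with payoffs (3, 8).
Under simultaneous play:
Player I's best replies: W→B; X→B; Y→T; Z→T.
Column's best replies: T→Z; B→Z.
Only (T, Z) has each player best-responding; Nash payoffs (6, 4).
Column's commitment gain: 8 − 4 = 4.

4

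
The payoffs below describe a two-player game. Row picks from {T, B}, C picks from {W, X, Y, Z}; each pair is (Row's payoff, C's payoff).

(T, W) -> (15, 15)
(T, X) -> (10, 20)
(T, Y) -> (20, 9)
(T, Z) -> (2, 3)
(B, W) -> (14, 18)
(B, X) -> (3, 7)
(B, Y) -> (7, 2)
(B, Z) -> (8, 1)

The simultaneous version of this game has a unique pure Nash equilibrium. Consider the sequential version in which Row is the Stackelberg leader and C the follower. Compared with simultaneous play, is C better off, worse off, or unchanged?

worse off

Solve by backward induction (Row leads).
- T: C compares 15, 20, 9, 3 and picks X; Row would get 10.
- B: C compares 18, 7, 2, 1 and picks W; Row would get 14.
Row's induced payoffs are 10, 14, so Row commits to B. Subgame-perfect outcome: (B, W) with payoffs (14, 18).
For the simultaneous game, intersect best replies.
Row's best replies: W→T; X→T; Y→T; Z→B.
C's best replies: T→X; B→W.
The unique mutual best reply is (T, X), giving (10, 20).
C earns 18 sequentially versus 20 at the Nash outcome: worse off.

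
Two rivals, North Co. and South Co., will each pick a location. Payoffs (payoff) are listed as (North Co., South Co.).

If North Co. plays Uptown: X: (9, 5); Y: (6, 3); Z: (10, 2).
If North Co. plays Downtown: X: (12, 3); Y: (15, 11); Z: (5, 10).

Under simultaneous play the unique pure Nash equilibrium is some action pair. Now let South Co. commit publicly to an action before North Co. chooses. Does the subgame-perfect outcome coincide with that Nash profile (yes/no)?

yes

Backward induction with South Co. moving first.
- X → North Co. plays Downtown (best of 9, 12); South Co. gets 3.
- Y → North Co. plays Downtown (best of 6, 15); South Co. gets 11.
- Z → North Co. plays Uptown (best of 10, 5); South Co. gets 2.
Maximizing over 3, 11, 2, South Co. chooses Y. Subgame-perfect outcome: (Downtown, Y) with payoffs (15, 11).
For the simultaneous game, intersect best replies.
North Co.'s best replies: X→Downtown; Y→Downtown; Z→Uptown.
South Co.'s best replies: Uptown→X; Downtown→Y.
The unique mutual best reply is (Downtown, Y), giving (15, 11).
Sequential outcome (Downtown, Y) coincides with the Nash profile (Downtown, Y).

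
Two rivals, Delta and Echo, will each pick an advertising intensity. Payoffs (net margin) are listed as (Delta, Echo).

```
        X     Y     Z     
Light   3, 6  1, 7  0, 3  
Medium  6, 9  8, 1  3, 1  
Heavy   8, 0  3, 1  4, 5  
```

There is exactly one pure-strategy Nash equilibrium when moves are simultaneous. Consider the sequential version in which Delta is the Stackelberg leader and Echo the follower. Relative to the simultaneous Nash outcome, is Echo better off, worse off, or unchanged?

Solve by backward induction (Delta leads).
- Light → Echo plays Y (best of 6, 7, 3); Delta gets 1.
- Medium → Echo plays X (best of 9, 1, 1); Delta gets 6.
- Heavy → Echo plays Z (best of 0, 1, 5); Delta gets 4.
Delta's induced payoffs are 1, 6, 4, so Delta commits to Medium. Subgame-perfect outcome: (Medium, X) with payoffs (6, 9).
Under simultaneous play:
Delta's best replies: X→Heavy; Y→Medium; Z→Heavy.
Echo's best replies: Light→Y; Medium→X; Heavy→Z.
The unique mutual best reply is (Heavy, Z), giving (4, 5).
Echo earns 9 sequentially versus 5 at the Nash outcome: better off.

better off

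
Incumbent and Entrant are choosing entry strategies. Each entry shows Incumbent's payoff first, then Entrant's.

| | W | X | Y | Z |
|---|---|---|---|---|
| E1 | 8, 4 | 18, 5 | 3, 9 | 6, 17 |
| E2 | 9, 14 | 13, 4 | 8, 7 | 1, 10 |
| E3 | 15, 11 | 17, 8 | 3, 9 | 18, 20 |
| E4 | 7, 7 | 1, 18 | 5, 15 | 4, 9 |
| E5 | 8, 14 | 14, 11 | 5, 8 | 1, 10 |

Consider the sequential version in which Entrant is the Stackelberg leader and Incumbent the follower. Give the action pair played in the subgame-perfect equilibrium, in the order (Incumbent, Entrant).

Incumbent best-responds to each possible Entrant move:
- W → Incumbent plays E3 (best of 8, 9, 15, 7, 8); Entrant gets 11.
- X → Incumbent plays E1 (best of 18, 13, 17, 1, 14); Entrant gets 5.
- Y → Incumbent plays E2 (best of 3, 8, 3, 5, 5); Entrant gets 7.
- Z → Incumbent plays E3 (best of 6, 1, 18, 4, 1); Entrant gets 20.
Maximizing over 11, 5, 7, 20, Entrant chooses Z. Subgame-perfect outcome: (E3, Z) with payoffs (18, 20).

(E3, Z)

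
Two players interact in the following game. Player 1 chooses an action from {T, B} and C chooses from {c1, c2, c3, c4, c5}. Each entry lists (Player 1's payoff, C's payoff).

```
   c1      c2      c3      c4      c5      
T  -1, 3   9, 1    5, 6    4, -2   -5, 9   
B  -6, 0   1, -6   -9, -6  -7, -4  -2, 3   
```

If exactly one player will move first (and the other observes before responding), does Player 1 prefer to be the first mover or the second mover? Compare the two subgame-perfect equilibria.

second

If Player 1 leads: C's best replies are T→c5, B→c5; Player 1's induced payoffs -5, -2; outcome (B, c5), payoffs (-2, 3).
If C leads: Player 1's best replies are c1→T, c2→T, c3→T, c4→T, c5→B; C's induced payoffs 3, 1, 6, -2, 3; outcome (T, c3), payoffs (5, 6).
Player 1 gets -2 moving first and 5 moving second, so Player 1 prefers to move second.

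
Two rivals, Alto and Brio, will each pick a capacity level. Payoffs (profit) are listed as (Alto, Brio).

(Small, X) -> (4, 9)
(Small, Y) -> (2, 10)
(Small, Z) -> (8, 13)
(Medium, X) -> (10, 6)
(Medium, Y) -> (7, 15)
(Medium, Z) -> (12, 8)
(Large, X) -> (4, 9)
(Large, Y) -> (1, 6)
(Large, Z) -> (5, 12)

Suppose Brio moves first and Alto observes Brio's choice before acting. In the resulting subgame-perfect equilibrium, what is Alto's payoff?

7

Solve by backward induction (Brio leads).
- X: BR = Medium, leader payoff 6.
- Y: BR = Medium, leader payoff 15.
- Z: BR = Medium, leader payoff 8.
Maximizing over 6, 15, 8, Brio chooses Y. Subgame-perfect outcome: (Medium, Y) with payoffs (7, 15).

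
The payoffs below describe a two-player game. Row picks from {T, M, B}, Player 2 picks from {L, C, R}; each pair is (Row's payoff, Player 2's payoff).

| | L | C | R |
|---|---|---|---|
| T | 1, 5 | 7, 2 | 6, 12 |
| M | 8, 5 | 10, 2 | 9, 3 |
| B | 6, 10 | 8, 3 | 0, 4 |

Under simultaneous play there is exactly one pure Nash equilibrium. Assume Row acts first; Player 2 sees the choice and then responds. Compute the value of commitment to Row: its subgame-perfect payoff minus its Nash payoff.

Backward induction with Row moving first.
- T: BR = R, leader payoff 6.
- M: BR = L, leader payoff 8.
- B: BR = L, leader payoff 6.
Maximizing over 6, 8, 6, Row chooses M. Subgame-perfect outcome: (M, L) with payoffs (8, 5).
For the simultaneous game, intersect best replies.
Row's best replies: L→M; C→M; R→M.
Player 2's best replies: T→R; M→L; B→L.
Only (M, L) has each player best-responding; Nash payoffs (8, 5).
Row's commitment gain: 8 − 8 = 0.

0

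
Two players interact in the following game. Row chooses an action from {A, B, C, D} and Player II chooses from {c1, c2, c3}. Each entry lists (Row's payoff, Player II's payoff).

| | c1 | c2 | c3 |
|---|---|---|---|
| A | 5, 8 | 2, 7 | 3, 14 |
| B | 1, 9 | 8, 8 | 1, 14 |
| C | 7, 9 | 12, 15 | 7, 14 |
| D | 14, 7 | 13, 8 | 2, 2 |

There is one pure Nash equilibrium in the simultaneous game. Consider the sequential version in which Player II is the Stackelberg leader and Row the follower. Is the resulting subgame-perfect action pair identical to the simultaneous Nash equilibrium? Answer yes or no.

no

Backward induction with Player II moving first.
- c1 → Row plays D (best of 5, 1, 7, 14); Player II gets 7.
- c2 → Row plays D (best of 2, 8, 12, 13); Player II gets 8.
- c3 → Row plays C (best of 3, 1, 7, 2); Player II gets 14.
Player II's induced payoffs are 7, 8, 14, so Player II commits to c3. Subgame-perfect outcome: (C, c3) with payoffs (7, 14).
Under simultaneous play:
Row's best replies: c1→D; c2→D; c3→C.
Player II's best replies: A→c3; B→c3; C→c2; D→c2.
The unique mutual best reply is (D, c2), giving (13, 8).
Sequential outcome (C, c3) differs from the Nash profile (D, c2).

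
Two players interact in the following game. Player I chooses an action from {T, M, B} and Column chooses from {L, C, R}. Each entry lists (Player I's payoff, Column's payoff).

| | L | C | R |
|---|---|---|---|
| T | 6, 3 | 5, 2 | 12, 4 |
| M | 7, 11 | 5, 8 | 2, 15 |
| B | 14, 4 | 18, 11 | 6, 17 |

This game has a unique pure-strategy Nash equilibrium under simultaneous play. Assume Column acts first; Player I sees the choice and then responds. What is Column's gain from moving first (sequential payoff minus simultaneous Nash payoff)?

7

Player I best-responds to each possible Column move:
- L → Player I plays B (best of 6, 7, 14); Column gets 4.
- C → Player I plays B (best of 5, 5, 18); Column gets 11.
- R → Player I plays T (best of 12, 2, 6); Column gets 4.
Among 4, 11, 4, the best is 11 at C. Subgame-perfect outcome: (B, C) with payoffs (18, 11).
Now find the simultaneous Nash equilibrium.
Player I's best replies: L→B; C→B; R→T.
Column's best replies: T→R; M→R; B→R.
The unique mutual best reply is (T, R), giving (12, 4).
Column's commitment gain: 11 − 4 = 7.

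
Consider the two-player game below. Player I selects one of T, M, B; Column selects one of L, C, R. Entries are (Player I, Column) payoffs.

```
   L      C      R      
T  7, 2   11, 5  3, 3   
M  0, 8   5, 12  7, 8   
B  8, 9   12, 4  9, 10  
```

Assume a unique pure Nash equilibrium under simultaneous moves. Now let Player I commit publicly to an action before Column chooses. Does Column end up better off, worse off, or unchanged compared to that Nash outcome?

worse off

Backward induction with Player I moving first.
- T → Column plays C (best of 2, 5, 3); Player I gets 11.
- M → Column plays C (best of 8, 12, 8); Player I gets 5.
- B → Column plays R (best of 9, 4, 10); Player I gets 9.
Player I's induced payoffs are 11, 5, 9, so Player I commits to T. Subgame-perfect outcome: (T, C) with payoffs (11, 5).
For the simultaneous game, intersect best replies.
Player I's best replies: L→B; C→B; R→B.
Column's best replies: T→C; M→C; B→R.
Only (B, R) has each player best-responding; Nash payoffs (9, 10).
Column earns 5 sequentially versus 10 at the Nash outcome: worse off.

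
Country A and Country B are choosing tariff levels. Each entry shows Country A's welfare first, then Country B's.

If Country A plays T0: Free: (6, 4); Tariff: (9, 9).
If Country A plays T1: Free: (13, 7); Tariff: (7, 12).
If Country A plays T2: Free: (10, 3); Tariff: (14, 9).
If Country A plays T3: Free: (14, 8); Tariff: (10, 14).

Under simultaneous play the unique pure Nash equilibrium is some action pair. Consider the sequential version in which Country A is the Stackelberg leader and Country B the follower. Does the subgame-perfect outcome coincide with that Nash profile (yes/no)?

Work backward from Country B's decision.
- T0: Country B compares 4, 9 and picks Tariff; Country A would get 9.
- T1: Country B compares 7, 12 and picks Tariff; Country A would get 7.
- T2: Country B compares 3, 9 and picks Tariff; Country A would get 14.
- T3: Country B compares 8, 14 and picks Tariff; Country A would get 10.
Maximizing over 9, 7, 14, 10, Country A chooses T2. Subgame-perfect outcome: (T2, Tariff) with payoffs (14, 9).
Under simultaneous play:
Country A's best replies: Free→T3; Tariff→T2.
Country B's best replies: T0→Tariff; T1→Tariff; T2→Tariff; T3→Tariff.
The unique mutual best reply is (T2, Tariff), giving (14, 9).
Sequential outcome (T2, Tariff) coincides with the Nash profile (T2, Tariff).

yes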